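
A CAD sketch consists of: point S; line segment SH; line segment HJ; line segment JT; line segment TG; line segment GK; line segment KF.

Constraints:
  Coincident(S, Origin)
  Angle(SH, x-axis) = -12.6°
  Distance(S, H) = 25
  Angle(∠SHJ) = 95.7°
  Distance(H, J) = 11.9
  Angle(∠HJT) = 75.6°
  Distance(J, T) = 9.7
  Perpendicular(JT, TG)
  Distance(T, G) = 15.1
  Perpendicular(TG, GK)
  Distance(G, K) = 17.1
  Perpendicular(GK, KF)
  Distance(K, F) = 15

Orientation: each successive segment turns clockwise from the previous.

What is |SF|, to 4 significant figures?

35.90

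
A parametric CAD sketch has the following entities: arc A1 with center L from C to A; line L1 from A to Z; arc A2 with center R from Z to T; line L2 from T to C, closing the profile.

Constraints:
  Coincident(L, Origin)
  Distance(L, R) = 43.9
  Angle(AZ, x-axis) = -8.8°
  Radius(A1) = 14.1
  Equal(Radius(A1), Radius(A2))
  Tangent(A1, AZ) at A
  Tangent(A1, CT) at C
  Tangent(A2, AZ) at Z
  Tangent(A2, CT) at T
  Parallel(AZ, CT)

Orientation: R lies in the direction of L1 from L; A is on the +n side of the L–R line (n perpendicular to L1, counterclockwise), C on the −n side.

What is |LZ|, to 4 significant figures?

46.11

The slot axis is L1's direction at -8.8°, so u = (cos -8.8°, sin -8.8°) = (0.9882, -0.1530) and n = (−sin -8.8°, cos -8.8°) = (0.1530, 0.9882). L is at the origin and R lies 43.9 along u from L, so R = 43.9·u = (43.38, -6.716). Tangency of A1 to both parallel lines with radius 14.1 puts A and C at L ± 14.1·n: A = (2.157, 13.93), C = (-2.157, -13.93). Equal radii place Z and T the same way about R: Z = R + 14.1·n = (45.54, 7.218), T = R − 14.1·n = (41.23, -20.65). Then |LZ| = |Z − L| = 46.11.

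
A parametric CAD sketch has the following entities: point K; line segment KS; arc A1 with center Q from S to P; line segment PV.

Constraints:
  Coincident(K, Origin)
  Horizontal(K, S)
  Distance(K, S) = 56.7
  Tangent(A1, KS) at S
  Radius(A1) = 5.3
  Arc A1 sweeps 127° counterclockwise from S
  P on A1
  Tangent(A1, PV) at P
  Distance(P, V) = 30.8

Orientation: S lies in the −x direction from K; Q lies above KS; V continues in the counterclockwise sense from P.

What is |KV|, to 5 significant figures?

78.334

K is at the origin; KS is horizontal with |KS| = 56.7 and S on the −x side, so S = (-56.700, 0.0000). Tangency of A1 to KS means the radius QS is perpendicular to KS, so Q = S + (0, 5.3) = (-56.700, 5.3000). On A1, S sits at bearing -90° from Q; a 127° counterclockwise sweep puts P at bearing 37°, so P = Q + 5.3·(cos 37°, sin 37°) = (-52.467, 8.4896). A1 meets PV tangentially, so QP is at right angles to PV, so PV runs along (−sin 37°, cos 37°); with |PV| = 30.8, V = (-71.003, 33.088). Then |KV| = |V − K| = 78.334.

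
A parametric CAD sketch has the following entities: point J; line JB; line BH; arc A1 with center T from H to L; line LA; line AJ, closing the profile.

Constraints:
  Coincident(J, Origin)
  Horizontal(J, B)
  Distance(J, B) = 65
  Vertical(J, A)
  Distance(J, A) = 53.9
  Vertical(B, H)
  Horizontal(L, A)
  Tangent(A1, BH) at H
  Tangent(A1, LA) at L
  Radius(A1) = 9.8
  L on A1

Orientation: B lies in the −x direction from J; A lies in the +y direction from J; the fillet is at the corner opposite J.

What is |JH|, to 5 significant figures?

78.548

J is at the origin; J and B share the same y with |JB| = 65.0 and B on the −x side, so B = (-65.000, 0.0000). JA is vertical with |JA| = 53.9 and A on the +y side, so A = (0.0000, 53.900). The virtual corner opposite J is at (-65.000, 53.900). A1 meets BH tangentially, so TH is at right angles to BH and since A1 is tangent to LA there, TL ⟂ LA, with radius 9.8, so the center T sits 9.8 in from both sides at T = (-55.200, 44.100). That places the tangent points at H = (-65.000, 44.100) on BH and L = (-55.200, 53.900) on LA. Then |JH| = |H − J| = 78.548.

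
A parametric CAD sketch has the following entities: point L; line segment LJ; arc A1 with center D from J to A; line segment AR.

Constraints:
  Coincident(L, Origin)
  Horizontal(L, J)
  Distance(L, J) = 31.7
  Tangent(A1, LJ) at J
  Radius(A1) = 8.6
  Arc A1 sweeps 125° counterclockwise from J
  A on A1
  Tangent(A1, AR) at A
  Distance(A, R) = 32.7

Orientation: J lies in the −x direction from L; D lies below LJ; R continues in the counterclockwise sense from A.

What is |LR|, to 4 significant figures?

45.00

L is at the origin; LJ is horizontal with |LJ| = 31.7 and J on the −x side, so J = (-31.70, 0.000). Since A1 is tangent to LJ there, DJ ⟂ LJ, so D = J + (0, -8.6) = (-31.70, -8.600). On A1, J sits at bearing 90° from D; a 125° counterclockwise sweep puts A at bearing 215°, so A = D + 8.6·(cos 215°, sin 215°) = (-38.74, -13.53). A1 meets AR tangentially, so DA is at right angles to AR, so AR runs along (−sin 215°, cos 215°); with |AR| = 32.7, R = (-19.99, -40.32). Then |LR| = |R − L| = 45.00.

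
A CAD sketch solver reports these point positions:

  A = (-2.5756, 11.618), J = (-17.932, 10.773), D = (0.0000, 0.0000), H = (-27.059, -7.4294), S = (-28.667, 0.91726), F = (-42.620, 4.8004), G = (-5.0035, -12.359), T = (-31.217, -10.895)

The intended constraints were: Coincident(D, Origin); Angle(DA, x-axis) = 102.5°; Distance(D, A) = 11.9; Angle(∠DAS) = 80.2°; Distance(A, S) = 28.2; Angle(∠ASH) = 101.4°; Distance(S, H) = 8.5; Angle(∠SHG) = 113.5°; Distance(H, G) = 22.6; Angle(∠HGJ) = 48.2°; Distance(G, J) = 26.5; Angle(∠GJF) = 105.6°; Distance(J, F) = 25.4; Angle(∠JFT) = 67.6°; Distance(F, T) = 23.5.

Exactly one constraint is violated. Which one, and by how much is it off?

Distance(F, T) = 23.5 — off by 4.10.

D = (0.00, 0.00) ✓; DA at 102.5° ✓; |DA| = 11.90 ✓; ∠DAS = 80.20° ✓; |AS| = 28.20 ✓; ∠ASH = 101.4° ✓; |SH| = 8.500 ✓; ∠SHG = 113.5° ✓; |HG| = 22.60 ✓; ∠HGJ = 48.20° ✓; |GJ| = 26.50 ✓; ∠GJF = 105.6° ✓; |JF| = 25.40 ✓; ∠JFT = 67.60° ✓; |FT| = 19.40 ✗.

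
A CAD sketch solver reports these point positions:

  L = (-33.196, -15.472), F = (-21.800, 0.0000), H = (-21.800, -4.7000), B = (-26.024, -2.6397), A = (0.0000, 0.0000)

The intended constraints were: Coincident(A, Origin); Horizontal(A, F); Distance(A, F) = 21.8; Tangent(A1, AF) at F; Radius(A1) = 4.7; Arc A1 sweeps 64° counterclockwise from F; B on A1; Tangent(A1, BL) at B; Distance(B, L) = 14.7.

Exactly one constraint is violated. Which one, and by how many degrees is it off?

Tangent(A1, BL) at B — off by 3.20°.

A = (0.00, 0.00) ✓; A.y = 0.00, F.y = 0.00 ✓; |AF| = 21.80 ✓; ∠(HF, FA) = 90.00° ✓; |HF| = 4.700 ✓; bearing(H→B) − bearing(H→F) = 64.00° ✓; |HB| = 4.700 ✓; ∠(HB, BL) = 93.20° ✗; |BL| = 14.70 ✓.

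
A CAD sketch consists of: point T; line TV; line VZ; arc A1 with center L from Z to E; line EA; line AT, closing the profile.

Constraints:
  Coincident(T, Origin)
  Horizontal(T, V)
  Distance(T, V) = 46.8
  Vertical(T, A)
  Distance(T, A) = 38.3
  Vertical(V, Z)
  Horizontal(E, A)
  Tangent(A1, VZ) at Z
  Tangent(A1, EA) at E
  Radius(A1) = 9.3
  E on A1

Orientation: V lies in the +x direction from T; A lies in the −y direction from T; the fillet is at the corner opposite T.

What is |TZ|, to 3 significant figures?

55.1

The virtual corner opposite T is at (46.8, -38.3). A1 meets VZ tangentially, so LZ is at right angles to VZ and A1 meets EA tangentially, so LE is at right angles to EA, with radius 9.3, so the center L sits 9.3 in from both sides at L = (37.5, -29.0). That places the tangent points at Z = (46.8, -29.0) on VZ and E = (37.5, -38.3) on EA. Then |TZ| = |Z − T| = 55.1.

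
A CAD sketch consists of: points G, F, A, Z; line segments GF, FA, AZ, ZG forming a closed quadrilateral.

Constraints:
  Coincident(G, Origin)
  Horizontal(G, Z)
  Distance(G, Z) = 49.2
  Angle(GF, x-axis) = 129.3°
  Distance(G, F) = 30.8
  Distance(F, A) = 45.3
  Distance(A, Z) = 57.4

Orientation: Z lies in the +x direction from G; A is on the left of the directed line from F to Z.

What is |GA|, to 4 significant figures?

51.90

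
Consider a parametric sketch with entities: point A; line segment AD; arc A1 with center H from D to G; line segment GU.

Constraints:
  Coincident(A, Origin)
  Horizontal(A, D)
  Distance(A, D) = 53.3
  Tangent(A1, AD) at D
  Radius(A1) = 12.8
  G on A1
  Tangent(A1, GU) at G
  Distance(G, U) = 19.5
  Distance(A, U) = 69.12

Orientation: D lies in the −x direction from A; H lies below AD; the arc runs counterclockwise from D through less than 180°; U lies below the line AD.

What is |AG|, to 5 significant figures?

67.583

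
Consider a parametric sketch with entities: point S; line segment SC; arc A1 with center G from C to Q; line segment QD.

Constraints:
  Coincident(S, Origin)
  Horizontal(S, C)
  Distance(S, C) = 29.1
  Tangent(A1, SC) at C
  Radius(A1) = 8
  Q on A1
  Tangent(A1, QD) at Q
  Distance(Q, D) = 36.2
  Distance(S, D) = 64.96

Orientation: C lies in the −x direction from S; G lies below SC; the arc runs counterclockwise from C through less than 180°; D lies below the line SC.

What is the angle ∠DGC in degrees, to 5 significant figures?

135.54°

Checks: |SC| = 29.10 ✓; |GQ| = 8.000 ✓; ∠(GQ, QD) = 90.00° ✓; |QD| = 36.20 ✓; |SD| = 64.96 ✓.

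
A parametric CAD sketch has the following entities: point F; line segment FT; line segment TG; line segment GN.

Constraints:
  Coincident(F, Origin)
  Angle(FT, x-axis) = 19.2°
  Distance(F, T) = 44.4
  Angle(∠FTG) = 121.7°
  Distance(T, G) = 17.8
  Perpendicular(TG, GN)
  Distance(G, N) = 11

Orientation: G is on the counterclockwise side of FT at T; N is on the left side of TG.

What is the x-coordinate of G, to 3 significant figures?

45.8

F is at the origin; FT runs at 19.2° with length 44.4, so T = 44.4·(cos 19.2°, sin 19.2°) = (41.9, 14.6). ∠FTG = 121.7°, so TG runs at 19.2° + (180° − 121.7°) = 77.5° from the x-axis; with |TG| = 17.8, G = T + 17.8·(cos 77.5°, sin 77.5°) = (45.8, 32.0). So G.x = 45.8.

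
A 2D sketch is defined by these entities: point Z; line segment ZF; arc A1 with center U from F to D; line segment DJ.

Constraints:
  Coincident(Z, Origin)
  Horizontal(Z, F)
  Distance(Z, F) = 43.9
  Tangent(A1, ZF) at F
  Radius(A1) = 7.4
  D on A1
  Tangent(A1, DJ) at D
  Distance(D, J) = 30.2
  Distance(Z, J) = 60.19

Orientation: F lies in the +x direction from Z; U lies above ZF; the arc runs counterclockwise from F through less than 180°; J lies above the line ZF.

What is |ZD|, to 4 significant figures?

51.92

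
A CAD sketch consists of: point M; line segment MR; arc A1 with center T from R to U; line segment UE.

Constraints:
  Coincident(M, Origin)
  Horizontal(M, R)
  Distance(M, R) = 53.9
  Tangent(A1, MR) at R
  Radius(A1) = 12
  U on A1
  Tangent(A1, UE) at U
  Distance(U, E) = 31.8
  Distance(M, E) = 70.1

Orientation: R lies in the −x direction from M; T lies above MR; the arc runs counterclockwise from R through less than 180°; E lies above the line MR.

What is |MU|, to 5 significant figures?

45.432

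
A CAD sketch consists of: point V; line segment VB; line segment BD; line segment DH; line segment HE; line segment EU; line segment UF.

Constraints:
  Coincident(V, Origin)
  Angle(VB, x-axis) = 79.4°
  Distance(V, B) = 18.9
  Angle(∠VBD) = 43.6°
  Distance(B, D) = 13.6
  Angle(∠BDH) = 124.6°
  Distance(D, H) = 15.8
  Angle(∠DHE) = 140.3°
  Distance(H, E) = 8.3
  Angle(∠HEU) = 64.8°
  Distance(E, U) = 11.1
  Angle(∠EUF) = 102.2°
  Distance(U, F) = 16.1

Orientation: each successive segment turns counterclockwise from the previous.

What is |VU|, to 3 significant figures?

3.00

V is at the origin; VB runs at 79.4° with length 18.9, so B = (3.48, 18.6). ∠VBD = 43.6° gives BD at -144° from the x-axis; with |BD| = 13.6, D = (-7.55, 10.6). ∠BDH = 124.6° gives DH at -88.8° from the x-axis; with |DH| = 15.8, H = (-7.22, -5.17). ∠DHE = 140.3° gives HE at -49.1° from the x-axis; with |HE| = 8.3, E = (-1.79, -11.4). ∠HEU = 64.8° gives EU at 66.1° from the x-axis; with |EU| = 11.1, U = (2.71, -1.30). Then |VU| = |U − V| = 3.00.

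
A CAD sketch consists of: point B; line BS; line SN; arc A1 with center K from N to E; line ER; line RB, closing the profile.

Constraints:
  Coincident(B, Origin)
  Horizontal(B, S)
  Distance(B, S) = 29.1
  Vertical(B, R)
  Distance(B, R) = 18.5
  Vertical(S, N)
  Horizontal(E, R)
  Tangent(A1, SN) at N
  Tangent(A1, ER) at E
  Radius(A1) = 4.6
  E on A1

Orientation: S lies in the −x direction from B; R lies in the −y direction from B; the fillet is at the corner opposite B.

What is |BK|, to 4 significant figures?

28.17

B is at the origin; B and S share the same y with |BS| = 29.1 and S on the −x side, so S = (-29.10, 0.000). B and R share the same x with |BR| = 18.5 and R on the −y side, so R = (0.000, -18.50). The virtual corner opposite B is at (-29.10, -18.50). The tangent condition forces KN to be normal to SN and since A1 is tangent to ER there, KE ⟂ ER, with radius 4.6, so the center K sits 4.6 in from both sides at K = (-24.50, -13.90). Then |BK| = |K − B| = 28.17.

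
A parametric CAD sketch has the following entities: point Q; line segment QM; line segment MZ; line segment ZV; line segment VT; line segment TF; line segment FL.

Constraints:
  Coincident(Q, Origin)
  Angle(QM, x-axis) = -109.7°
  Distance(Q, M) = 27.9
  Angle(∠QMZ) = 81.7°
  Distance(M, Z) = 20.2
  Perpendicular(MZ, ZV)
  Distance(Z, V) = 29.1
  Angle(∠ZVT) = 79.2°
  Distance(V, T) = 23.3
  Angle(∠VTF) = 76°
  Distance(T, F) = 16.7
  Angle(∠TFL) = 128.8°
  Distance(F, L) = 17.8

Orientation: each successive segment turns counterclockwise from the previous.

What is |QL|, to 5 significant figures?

28.416

∠VTF = 76.0° gives TF at -76.600° from the x-axis; with |TF| = 16.7, F = (-3.2802, -17.735). ∠TFL = 128.8° gives FL at -25.400° from the x-axis; with |FL| = 17.8, L = (12.799, -25.370). Then |QL| = |L − Q| = 28.416.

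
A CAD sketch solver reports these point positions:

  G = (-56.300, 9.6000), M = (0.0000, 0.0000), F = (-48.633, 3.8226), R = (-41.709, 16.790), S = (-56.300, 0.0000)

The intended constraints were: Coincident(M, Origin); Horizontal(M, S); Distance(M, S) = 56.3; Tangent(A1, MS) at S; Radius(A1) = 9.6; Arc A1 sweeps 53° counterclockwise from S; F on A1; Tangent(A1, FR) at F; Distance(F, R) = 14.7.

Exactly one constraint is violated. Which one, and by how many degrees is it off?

Tangent(A1, FR) at F — off by 8.90°.

M = (0.00, 0.00) ✓; M.y = 0.00, S.y = 0.00 ✓; |MS| = 56.30 ✓; ∠(GS, SM) = 90.00° ✓; |GS| = 9.600 ✓; bearing(G→F) − bearing(G→S) = 53.00° ✓; |GF| = 9.600 ✓; ∠(GF, FR) = 81.10° ✗; |FR| = 14.70 ✓.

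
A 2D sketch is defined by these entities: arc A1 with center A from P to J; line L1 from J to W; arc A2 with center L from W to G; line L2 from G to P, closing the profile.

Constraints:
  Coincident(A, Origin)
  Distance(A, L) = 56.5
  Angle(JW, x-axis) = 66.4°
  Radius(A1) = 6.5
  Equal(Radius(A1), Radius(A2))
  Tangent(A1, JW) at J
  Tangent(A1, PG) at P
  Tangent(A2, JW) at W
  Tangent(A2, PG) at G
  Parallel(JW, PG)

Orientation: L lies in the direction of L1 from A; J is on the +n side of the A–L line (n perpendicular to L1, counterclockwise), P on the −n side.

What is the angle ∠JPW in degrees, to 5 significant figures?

77.042°

The slot axis is L1's direction at 66.4°, so u = (cos 66.4°, sin 66.4°) = (0.40035, 0.91636) and n = (−sin 66.4°, cos 66.4°) = (-0.91636, 0.40035). A is at the origin and L lies 56.5 along u from A, so L = 56.5·u = (22.620, 51.774). Tangency of A1 to both parallel lines with radius 6.5 puts J and P at A ± 6.5·n: J = (-5.9564, 2.6023), P = (5.9564, -2.6023). Equal radii place W and G the same way about L: W = L + 6.5·n = (16.663, 54.377), G = L − 6.5·n = (28.576, 49.172). Then cos ∠JPW = PJ·PW / (|PJ||PW|), giving 77.042°.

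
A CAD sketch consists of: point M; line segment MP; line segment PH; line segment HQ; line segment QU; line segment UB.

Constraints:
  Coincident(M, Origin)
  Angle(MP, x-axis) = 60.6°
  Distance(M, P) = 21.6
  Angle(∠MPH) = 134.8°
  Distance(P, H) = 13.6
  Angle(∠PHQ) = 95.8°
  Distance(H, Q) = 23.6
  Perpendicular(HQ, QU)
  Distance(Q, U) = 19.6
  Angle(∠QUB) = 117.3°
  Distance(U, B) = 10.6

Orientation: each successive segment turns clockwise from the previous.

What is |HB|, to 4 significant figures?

28.27

M is at the origin; MP runs at 60.6° with length 21.6, so P = (10.60, 18.82). ∠MPH = 134.8° gives PH at 15.40° from the x-axis; with |PH| = 13.6, H = (23.72, 22.43). ∠PHQ = 95.8° gives HQ at -68.80° from the x-axis; with |HQ| = 23.6, Q = (32.25, 0.4269). The perpendicularity gives QU at right angles to HQ, so QU runs at -158.8°; with |QU| = 19.6, U = (13.98, -6.661). ∠QUB = 117.3° gives UB at 138.5° from the x-axis; with |UB| = 10.6, B = (6.037, 0.3629). Then |HB| = |B − H| = 28.27.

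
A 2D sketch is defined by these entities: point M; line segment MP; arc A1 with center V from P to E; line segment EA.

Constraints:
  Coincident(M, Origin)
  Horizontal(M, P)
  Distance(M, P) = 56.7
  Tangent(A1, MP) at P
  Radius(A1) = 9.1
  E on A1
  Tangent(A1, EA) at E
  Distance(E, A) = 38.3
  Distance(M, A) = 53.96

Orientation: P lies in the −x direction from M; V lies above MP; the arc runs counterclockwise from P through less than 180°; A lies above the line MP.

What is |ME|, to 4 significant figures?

48.56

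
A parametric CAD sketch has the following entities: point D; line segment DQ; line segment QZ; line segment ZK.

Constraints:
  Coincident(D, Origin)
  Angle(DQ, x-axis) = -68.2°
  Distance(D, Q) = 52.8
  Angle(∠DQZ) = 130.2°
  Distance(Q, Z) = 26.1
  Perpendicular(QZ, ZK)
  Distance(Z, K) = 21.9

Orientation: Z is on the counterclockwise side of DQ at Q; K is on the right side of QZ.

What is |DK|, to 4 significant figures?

86.57

∠DQZ = 130.2°, so QZ runs at -68.2° + (180° − 130.2°) = -18.40° from the x-axis; with |QZ| = 26.1, Z = Q + 26.1·(cos -18.40°, sin -18.40°) = (44.37, -57.26). QZ is perpendicular to ZK; with |ZK| = 21.9 on the right of QZ, K = Z + 21.9·(-0.3156, -0.9489) = (37.46, -78.04). Then |DK| = |K − D| = 86.57.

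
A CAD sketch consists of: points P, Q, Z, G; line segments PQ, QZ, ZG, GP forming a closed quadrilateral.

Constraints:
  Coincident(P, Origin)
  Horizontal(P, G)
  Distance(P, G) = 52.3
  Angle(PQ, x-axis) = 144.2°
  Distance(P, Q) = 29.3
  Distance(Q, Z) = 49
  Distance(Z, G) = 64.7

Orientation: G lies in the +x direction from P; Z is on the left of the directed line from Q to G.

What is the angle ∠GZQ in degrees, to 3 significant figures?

85.4°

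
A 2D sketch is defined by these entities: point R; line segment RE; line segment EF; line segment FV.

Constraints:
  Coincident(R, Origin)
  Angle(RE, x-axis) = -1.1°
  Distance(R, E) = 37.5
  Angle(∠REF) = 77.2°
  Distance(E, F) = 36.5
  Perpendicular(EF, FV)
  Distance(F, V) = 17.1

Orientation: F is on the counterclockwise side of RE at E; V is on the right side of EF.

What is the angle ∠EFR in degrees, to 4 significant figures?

52.37°

R is at the origin; RE runs at -1.1° with length 37.5, so E = 37.5·(cos -1.1°, sin -1.1°) = (37.49, -0.7199). ∠REF = 77.2°, so EF runs at -1.1° + (180° − 77.2°) = 101.7° from the x-axis; with |EF| = 36.5, F = E + 36.5·(cos 101.7°, sin 101.7°) = (30.09, 35.02). Then cos ∠EFR = FE·FR / (|FE||FR|), giving 52.37°.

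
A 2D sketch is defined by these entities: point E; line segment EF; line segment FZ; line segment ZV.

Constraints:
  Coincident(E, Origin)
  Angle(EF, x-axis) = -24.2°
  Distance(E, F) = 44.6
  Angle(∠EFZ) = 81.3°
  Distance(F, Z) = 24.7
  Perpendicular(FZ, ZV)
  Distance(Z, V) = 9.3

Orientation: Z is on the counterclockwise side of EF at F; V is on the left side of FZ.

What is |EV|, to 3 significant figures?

39.1

E is at the origin; EF runs at -24.2° with length 44.6, so F = 44.6·(cos -24.2°, sin -24.2°) = (40.7, -18.3). ∠EFZ = 81.3°, so FZ runs at -24.2° + (180° − 81.3°) = 74.5° from the x-axis; with |FZ| = 24.7, Z = F + 24.7·(cos 74.5°, sin 74.5°) = (47.3, 5.52). FZ is perpendicular to ZV; with |ZV| = 9.3 on the left of FZ, V = Z + 9.3·(-0.964, 0.267) = (38.3, 8.00). Then |EV| = |V − E| = 39.1.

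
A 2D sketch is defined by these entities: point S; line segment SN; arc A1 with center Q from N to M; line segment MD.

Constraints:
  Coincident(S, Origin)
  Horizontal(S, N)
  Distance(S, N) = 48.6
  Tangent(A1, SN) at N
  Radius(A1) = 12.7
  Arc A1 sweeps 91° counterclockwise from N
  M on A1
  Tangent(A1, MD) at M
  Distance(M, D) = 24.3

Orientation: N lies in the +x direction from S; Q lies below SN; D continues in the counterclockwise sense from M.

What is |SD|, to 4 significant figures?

52.01

On A1, N sits at bearing 90° from Q; a 91° counterclockwise sweep puts M at bearing 181°, so M = Q + 12.7·(cos 181°, sin 181°) = (35.90, -12.92). Since A1 is tangent to MD there, QM ⟂ MD, so MD runs along (−sin 181°, cos 181°); with |MD| = 24.3, D = (36.33, -37.22). Then |SD| = |D − S| = 52.01.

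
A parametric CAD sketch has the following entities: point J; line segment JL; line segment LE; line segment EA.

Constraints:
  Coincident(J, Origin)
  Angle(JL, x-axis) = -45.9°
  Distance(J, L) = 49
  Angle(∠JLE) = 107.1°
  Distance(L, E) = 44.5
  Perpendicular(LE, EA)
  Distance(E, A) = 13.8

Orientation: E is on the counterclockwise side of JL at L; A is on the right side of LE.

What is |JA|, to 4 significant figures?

84.54

J is at the origin; JL runs at -45.9° with length 49.0, so L = 49.0·(cos -45.9°, sin -45.9°) = (34.10, -35.19). ∠JLE = 107.1°, so LE runs at -45.9° + (180° − 107.1°) = 27.00° from the x-axis; with |LE| = 44.5, E = L + 44.5·(cos 27.00°, sin 27.00°) = (73.75, -14.99). LE ⟂ EA; with |EA| = 13.8 on the right of LE, A = E + 13.8·(0.4540, -0.8910) = (80.01, -27.28). Then |JA| = |A − J| = 84.54.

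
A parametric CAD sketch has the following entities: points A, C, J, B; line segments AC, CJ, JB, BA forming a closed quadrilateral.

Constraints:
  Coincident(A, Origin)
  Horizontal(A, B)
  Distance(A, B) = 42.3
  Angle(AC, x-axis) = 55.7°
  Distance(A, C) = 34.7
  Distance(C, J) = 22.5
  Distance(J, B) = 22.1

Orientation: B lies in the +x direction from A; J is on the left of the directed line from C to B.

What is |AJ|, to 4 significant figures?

46.62

Checks: |CJ| = 22.50 ✓; |JB| = 22.10 ✓.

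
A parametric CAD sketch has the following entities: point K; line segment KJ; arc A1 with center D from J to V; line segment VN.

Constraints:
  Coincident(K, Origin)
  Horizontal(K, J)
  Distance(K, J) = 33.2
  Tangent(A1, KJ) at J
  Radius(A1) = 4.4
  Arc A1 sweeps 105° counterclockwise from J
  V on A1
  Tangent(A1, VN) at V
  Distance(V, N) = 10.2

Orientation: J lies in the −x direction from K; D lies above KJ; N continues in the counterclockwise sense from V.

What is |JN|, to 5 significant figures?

15.475

K is at the origin; K and J share the same y with |KJ| = 33.2 and J on the −x side, so J = (-33.200, 0.0000). Since A1 is tangent to KJ there, DJ ⟂ KJ, so D = J + (0, 4.4) = (-33.200, 4.4000). On A1, J sits at bearing -90° from D; a 105° counterclockwise sweep puts V at bearing 15°, so V = D + 4.4·(cos 15°, sin 15°) = (-28.950, 5.5388). The tangent condition forces DV to be normal to VN, so VN runs along (−sin 15°, cos 15°); with |VN| = 10.2, N = (-31.590, 15.391). Then |JN| = |N − J| = 15.475.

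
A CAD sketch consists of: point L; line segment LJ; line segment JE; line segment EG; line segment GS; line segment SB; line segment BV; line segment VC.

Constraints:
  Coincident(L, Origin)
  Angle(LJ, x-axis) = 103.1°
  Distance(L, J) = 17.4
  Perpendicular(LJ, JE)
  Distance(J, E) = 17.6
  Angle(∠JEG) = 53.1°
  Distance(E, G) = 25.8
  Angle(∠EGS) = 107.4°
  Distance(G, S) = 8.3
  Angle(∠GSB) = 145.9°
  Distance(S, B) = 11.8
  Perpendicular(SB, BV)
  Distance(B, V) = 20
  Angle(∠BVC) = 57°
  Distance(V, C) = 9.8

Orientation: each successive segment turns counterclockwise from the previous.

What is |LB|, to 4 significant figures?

15.60

∠EGS = 107.4° gives GS at 32.60° from the x-axis; with |GS| = 8.3, S = (5.671, 0.8460). ∠GSB = 145.9° gives SB at 66.70° from the x-axis; with |SB| = 11.8, B = (10.34, 11.68). Then |LB| = |B − L| = 15.60.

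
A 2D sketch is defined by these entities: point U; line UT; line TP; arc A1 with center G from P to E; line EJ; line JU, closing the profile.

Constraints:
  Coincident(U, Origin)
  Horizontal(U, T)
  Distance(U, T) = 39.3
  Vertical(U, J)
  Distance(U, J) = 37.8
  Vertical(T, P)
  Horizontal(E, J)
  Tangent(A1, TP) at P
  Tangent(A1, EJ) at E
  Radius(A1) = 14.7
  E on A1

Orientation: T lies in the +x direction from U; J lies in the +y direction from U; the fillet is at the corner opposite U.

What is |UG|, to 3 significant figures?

33.7

UJ is vertical with |UJ| = 37.8 and J on the +y side, so J = (0.00, 37.8). The virtual corner opposite U is at (39.3, 37.8). Tangency of A1 to TP means the radius GP is perpendicular to TP and the tangent condition forces GE to be normal to EJ, with radius 14.7, so the center G sits 14.7 in from both sides at G = (24.6, 23.1). Then |UG| = |G − U| = 33.7.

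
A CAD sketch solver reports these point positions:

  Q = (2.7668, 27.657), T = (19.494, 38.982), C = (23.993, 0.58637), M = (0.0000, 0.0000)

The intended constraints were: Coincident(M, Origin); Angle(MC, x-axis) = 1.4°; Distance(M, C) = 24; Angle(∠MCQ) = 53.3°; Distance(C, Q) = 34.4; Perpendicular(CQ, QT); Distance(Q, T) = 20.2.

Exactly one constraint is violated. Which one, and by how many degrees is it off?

Perpendicular(CQ, QT) — off by 4.00°.

M = (0.00, 0.00) ✓; MC at 1.400° ✓; |MC| = 24.00 ✓; ∠MCQ = 53.30° ✓; |CQ| = 34.40 ✓; ∠(CQ, QT) = 94.00° ✗; |QT| = 20.20 ✓.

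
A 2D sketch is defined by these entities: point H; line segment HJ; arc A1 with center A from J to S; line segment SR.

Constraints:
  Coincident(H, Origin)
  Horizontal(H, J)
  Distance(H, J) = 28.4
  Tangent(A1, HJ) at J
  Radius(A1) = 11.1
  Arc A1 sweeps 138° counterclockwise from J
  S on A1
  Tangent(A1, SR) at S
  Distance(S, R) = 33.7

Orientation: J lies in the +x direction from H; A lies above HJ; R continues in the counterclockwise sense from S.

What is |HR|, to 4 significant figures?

43.26

H is at the origin; H and J share the same y with |HJ| = 28.4 and J on the +x side, so J = (28.40, 0.000). A1 meets HJ tangentially, so AJ is at right angles to HJ, so A = J + (0, 11.1) = (28.40, 11.10). On A1, J sits at bearing -90° from A; a 138° counterclockwise sweep puts S at bearing 48°, so S = A + 11.1·(cos 48°, sin 48°) = (35.83, 19.35). The tangent condition forces AS to be normal to SR, so SR runs along (−sin 48°, cos 48°); with |SR| = 33.7, R = (10.78, 41.90). Then |HR| = |R − H| = 43.26.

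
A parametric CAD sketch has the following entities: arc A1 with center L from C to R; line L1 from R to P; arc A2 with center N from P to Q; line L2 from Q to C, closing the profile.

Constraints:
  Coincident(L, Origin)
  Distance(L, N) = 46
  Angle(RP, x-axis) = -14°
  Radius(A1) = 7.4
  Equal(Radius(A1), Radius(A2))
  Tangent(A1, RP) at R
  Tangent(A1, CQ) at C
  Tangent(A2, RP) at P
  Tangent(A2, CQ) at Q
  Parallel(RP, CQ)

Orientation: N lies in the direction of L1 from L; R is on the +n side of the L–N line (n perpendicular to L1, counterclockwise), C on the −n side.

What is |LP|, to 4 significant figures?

46.59

Tangency of A1 to both parallel lines with radius 7.4 puts R and C at L ± 7.4·n: R = (1.790, 7.180), C = (-1.790, -7.180). Equal radii place P and Q the same way about N: P = N + 7.4·n = (46.42, -3.948), Q = N − 7.4·n = (42.84, -18.31). Then |LP| = |P − L| = 46.59.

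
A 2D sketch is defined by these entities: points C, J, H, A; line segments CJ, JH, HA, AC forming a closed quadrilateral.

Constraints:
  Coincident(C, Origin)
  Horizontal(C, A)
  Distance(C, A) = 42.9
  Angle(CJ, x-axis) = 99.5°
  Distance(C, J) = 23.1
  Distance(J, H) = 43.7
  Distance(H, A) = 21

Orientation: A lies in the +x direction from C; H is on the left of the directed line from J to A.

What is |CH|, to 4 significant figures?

44.93

Checks: C.y = 0.00, A.y = 0.00 ✓; |JH| = 43.70 ✓; |HA| = 21.00 ✓.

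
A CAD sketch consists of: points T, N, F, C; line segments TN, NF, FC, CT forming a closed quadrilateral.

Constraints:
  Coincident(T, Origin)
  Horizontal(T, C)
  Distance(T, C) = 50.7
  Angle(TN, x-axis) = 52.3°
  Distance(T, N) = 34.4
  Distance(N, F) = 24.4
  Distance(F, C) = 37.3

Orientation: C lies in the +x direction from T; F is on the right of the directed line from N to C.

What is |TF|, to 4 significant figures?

14.18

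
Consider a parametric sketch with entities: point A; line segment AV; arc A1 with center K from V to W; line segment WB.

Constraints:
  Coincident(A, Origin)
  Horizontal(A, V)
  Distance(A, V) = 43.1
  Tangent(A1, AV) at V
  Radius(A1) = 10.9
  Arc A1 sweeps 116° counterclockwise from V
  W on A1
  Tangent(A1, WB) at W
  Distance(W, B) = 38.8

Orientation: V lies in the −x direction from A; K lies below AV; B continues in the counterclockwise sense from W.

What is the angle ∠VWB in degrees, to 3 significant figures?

122°

A is at the origin; AV is horizontal with |AV| = 43.1 and V on the −x side, so V = (-43.1, 0.00). Tangency of A1 to AV means the radius KV is perpendicular to AV, so K = V + (0, -10.9) = (-43.1, -10.9). On A1, V sits at bearing 90° from K; a 116° counterclockwise sweep puts W at bearing 206°, so W = K + 10.9·(cos 206°, sin 206°) = (-52.9, -15.7). Since A1 is tangent to WB there, KW ⟂ WB, so WB runs along (−sin 206°, cos 206°); with |WB| = 38.8, B = (-35.9, -50.6). Then cos ∠VWB = WV·WB / (|WV||WB|), giving 122°.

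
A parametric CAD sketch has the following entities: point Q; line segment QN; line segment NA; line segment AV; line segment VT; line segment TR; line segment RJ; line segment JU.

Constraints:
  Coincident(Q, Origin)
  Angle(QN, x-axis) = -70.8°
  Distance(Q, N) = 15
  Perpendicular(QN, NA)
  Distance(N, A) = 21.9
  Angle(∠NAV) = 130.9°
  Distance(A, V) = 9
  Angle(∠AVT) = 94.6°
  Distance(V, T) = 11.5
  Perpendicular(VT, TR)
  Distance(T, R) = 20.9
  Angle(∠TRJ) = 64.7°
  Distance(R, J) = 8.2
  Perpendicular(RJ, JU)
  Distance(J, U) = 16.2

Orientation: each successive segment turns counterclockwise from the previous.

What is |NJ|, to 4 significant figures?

12.76

Q is at the origin; QN runs at -70.8° with length 15.0, so N = (4.933, -14.17). The perpendicularity gives NA at right angles to QN, so NA runs at 19.20°; with |NA| = 21.9, A = (25.61, -6.963). ∠NAV = 130.9° gives AV at 68.30° from the x-axis; with |AV| = 9.0, V = (28.94, 1.399). ∠AVT = 94.6° gives VT at 153.7° from the x-axis; with |VT| = 11.5, T = (18.63, 6.494). VT is perpendicular to TR, so TR runs at -116.3°; with |TR| = 20.9, R = (9.373, -12.24). ∠TRJ = 64.7° gives RJ at -1.000° from the x-axis; with |RJ| = 8.2, J = (17.57, -12.39). Then |NJ| = |J − N| = 12.76.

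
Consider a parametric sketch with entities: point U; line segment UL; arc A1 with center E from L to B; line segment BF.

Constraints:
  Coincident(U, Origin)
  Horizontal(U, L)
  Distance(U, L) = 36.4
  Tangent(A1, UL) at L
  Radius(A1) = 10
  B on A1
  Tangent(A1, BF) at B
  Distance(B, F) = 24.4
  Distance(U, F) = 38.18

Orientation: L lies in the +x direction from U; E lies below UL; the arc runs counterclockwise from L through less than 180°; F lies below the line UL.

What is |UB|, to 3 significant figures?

27.8

Checks: |EB| = 10.00 ✓; ∠(EB, BF) = 90.00° ✓; |BF| = 24.40 ✓; |UF| = 38.18 ✓.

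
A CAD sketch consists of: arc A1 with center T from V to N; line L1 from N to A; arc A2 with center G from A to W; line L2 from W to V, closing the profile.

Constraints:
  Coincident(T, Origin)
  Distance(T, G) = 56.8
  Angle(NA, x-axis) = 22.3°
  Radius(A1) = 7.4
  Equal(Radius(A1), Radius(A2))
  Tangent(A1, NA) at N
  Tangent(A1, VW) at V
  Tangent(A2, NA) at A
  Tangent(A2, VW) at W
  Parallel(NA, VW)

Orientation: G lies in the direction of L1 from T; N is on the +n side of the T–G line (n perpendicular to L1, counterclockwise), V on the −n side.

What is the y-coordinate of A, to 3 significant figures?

28.4

The slot axis is L1's direction at 22.3°, so u = (cos 22.3°, sin 22.3°) = (0.925, 0.379) and n = (−sin 22.3°, cos 22.3°) = (-0.379, 0.925). T is at the origin and G lies 56.8 along u from T, so G = 56.8·u = (52.6, 21.6). Tangency of A1 to both parallel lines with radius 7.4 puts N and V at T ± 7.4·n: N = (-2.81, 6.85), V = (2.81, -6.85). Equal radii place A and W the same way about G: A = G + 7.4·n = (49.7, 28.4), W = G − 7.4·n = (55.4, 14.7). So A.y = 28.4.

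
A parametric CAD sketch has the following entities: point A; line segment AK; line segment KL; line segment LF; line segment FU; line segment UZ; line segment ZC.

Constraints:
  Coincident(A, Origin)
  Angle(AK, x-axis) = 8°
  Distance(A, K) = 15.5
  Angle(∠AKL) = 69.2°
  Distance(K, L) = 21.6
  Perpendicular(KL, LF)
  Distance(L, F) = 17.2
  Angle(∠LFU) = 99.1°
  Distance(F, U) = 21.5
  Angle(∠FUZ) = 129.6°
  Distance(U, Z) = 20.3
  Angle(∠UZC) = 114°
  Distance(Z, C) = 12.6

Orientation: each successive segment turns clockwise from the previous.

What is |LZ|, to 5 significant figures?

37.184

A is at the origin; AK runs at 8.0° with length 15.5, so K = (15.349, 2.1572). ∠AKL = 69.2° gives KL at -102.80° from the x-axis; with |KL| = 21.6, L = (10.564, -18.906). KL is perpendicular to LF, so LF runs at 167.20°; with |LF| = 17.2, F = (-6.2089, -15.095). ∠LFU = 99.1° gives FU at 86.300° from the x-axis; with |FU| = 21.5, U = (-4.8214, 6.3598). ∠FUZ = 129.6° gives UZ at 35.900° from the x-axis; with |UZ| = 20.3, Z = (11.622, 18.263). Then |LZ| = |Z − L| = 37.184.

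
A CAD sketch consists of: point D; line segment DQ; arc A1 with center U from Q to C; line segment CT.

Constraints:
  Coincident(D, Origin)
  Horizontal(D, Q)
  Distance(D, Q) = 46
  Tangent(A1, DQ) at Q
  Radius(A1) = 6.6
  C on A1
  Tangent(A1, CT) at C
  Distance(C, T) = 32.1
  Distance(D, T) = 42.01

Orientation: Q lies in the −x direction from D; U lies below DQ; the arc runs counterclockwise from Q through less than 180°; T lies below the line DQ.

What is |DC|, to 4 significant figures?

51.67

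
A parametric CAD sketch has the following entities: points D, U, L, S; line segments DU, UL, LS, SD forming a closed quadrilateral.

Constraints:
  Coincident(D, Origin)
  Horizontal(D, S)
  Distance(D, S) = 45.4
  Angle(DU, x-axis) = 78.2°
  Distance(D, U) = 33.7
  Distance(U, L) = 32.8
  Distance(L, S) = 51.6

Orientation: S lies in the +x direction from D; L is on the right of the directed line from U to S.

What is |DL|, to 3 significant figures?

6.76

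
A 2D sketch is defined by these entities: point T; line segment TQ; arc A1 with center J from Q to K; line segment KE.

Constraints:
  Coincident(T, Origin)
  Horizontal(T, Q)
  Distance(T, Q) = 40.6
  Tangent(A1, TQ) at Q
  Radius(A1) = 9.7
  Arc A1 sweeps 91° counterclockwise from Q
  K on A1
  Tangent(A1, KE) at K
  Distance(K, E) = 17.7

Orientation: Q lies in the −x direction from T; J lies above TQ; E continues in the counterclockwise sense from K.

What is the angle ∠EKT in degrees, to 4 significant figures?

108.7°

T is at the origin; TQ is horizontal with |TQ| = 40.6 and Q on the −x side, so Q = (-40.60, 0.000). Tangency of A1 to TQ means the radius JQ is perpendicular to TQ, so J = Q + (0, 9.7) = (-40.60, 9.700). On A1, Q sits at bearing -90° from J; a 91° counterclockwise sweep puts K at bearing 1°, so K = J + 9.7·(cos 1°, sin 1°) = (-30.90, 9.869). Tangency of A1 to KE means the radius JK is perpendicular to KE, so KE runs along (−sin 1°, cos 1°); with |KE| = 17.7, E = (-31.21, 27.57). Then cos ∠EKT = KE·KT / (|KE||KT|), giving 108.7°.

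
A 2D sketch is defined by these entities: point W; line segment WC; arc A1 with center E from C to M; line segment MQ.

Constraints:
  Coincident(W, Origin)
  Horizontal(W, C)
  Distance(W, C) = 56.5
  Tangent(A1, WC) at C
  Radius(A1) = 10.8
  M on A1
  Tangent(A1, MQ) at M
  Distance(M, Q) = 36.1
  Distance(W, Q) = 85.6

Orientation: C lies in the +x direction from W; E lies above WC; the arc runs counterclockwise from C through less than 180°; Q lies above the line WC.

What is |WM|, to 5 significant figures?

67.763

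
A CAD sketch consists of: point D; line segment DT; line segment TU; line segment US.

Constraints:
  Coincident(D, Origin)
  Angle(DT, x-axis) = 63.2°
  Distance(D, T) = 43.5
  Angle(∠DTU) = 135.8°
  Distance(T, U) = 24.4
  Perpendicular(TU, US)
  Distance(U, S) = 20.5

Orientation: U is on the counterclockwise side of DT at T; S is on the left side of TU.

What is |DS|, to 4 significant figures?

56.45

D is at the origin; DT runs at 63.2° with length 43.5, so T = 43.5·(cos 63.2°, sin 63.2°) = (19.61, 38.83). ∠DTU = 135.8°, so TU runs at 63.2° + (180° − 135.8°) = 107.4° from the x-axis; with |TU| = 24.4, U = T + 24.4·(cos 107.4°, sin 107.4°) = (12.32, 62.11). TU ⟂ US; with |US| = 20.5 on the left of TU, S = U + 20.5·(-0.9542, -0.2990) = (-7.245, 55.98). Then |DS| = |S − D| = 56.45.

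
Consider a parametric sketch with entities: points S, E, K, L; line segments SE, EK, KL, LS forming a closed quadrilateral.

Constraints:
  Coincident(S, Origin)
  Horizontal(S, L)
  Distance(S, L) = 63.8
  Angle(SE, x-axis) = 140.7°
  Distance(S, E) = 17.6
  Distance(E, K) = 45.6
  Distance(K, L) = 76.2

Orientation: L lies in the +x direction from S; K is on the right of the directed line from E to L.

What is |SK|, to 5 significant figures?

33.870

S is at the origin; S and L share the same y with |SL| = 63.8 and L in +x, so L = (63.8, 0). SE runs at 140.7° with |SE| = 17.6, so E = (-13.620, 11.148). K is determined by |EK| = 45.6 and |KL| = 76.2 together: it lies at the intersection of circle(E, 45.6) and circle(L, 76.2). With |EL| = 78.218, the foot of the radical line on EL is 15.284 from E and the perpendicular offset is √(45.6² − 15.284²) = 42.962. Taking the right-of-EL solution: K = (-4.6144, -33.554).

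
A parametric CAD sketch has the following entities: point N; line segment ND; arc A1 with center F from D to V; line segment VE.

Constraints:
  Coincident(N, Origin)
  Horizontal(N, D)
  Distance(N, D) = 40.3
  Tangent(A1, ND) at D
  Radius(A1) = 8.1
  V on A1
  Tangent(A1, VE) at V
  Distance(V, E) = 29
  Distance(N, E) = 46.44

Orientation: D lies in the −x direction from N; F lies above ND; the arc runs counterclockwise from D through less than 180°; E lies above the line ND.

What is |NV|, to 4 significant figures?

33.05

Checks: |FV| = 8.100 ✓; ∠(FV, VE) = 90.00° ✓; |VE| = 29.00 ✓; |NE| = 46.44 ✓.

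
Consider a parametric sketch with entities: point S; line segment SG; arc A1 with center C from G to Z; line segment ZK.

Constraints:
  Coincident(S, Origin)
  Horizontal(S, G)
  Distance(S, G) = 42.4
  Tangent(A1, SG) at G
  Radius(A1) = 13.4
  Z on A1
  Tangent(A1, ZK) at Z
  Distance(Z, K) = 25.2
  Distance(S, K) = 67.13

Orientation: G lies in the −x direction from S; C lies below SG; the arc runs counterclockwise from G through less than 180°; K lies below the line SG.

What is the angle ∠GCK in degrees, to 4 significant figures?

155.0°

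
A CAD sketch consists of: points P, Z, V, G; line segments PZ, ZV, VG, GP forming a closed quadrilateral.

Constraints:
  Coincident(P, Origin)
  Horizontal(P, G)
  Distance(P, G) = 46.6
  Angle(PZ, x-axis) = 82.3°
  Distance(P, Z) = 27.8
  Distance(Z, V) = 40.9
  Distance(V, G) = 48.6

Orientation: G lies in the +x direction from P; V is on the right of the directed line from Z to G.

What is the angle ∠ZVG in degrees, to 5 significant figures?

68.802°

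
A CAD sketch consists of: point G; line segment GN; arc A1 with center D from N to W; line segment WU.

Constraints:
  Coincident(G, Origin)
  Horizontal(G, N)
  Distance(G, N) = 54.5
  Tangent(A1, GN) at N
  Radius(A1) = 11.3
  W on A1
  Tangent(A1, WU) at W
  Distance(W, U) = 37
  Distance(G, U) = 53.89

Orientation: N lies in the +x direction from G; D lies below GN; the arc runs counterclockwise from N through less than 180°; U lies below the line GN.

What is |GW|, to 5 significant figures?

44.440

G is at the origin; GN is horizontal with |GN| = 54.5 and N on the +x side, so N = (54.500, 0.0000). Since A1 is tangent to GN there, DN ⟂ GN, so D = N + (0, -11.3) = (54.500, -11.300). Since DW ⟂ WU (tangency), |DU| = √(11.3² + 37.0²) = 38.687 regardless of where W sits on A1. So U lies on both circle(G, 53.89) and circle(D, 38.687); the below-GN intersection is U = (32.406, -43.058). W is the foot of the tangent from U: W = (43.744, -7.8375).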